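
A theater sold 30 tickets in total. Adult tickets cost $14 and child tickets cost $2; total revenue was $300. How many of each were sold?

adult tickets: 20, child tickets: 10

Let a = adult tickets, c = child tickets.
  a + c = 30
  14a + 2c = 300
Row-reduce the augmented matrix:
R2 ← R2 − 14·R1.
R2 ← R2 / (-12).
R1 ← R1 − 1·R2.
Reading off the reduced rows gives a = 20, c = 10.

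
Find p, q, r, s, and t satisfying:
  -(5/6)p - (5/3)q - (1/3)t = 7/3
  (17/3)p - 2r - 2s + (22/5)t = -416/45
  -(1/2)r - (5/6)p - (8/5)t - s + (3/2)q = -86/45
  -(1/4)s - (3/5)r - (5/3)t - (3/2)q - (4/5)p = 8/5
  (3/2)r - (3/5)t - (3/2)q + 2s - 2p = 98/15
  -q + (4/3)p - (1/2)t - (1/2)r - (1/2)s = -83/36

p = -5/3, q = -2/3, r = -1, s = 2, t = 1/2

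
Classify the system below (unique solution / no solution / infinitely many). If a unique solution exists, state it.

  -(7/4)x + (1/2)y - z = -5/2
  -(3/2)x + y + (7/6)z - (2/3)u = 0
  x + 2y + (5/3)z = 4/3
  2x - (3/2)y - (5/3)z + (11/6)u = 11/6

x = 0, y = -1, z = 2, u = 2

Row-reduce the augmented matrix:
R1 ← R1 / (-7/4).
R2 ← R2 + 3/2·R1.
R3 ← R3 − 1·R1.
R4 ← R4 − 2·R1.
R2 ← R2 / (4/7).
R1 ← R1 + 2/7·R2.
R3 ← R3 − 16/7·R2.
R4 ← R4 + 13/14·R2.
R3 ← R3 / (-7).
R1 ← R1 − 19/12·R3.
R2 ← R2 − 85/24·R3.
R4 ← R4 − 23/48·R3.
R4 ← R4 / (235/252).
R1 ← R1 − 17/63·R4.
R2 ← R2 − 23/126·R4.
R3 ← R3 + 8/21·R4.
Reading off the reduced rows gives x = 0, y = -1, z = 2, u = 2.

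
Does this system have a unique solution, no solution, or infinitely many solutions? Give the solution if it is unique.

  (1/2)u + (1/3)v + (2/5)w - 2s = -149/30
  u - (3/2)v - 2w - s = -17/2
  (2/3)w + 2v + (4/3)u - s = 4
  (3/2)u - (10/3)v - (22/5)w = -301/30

Row-reduce:
R1 ← R1 / (1/2).
R2 ← R2 − 1·R1.
R3 ← R3 − 4/3·R1.
R4 ← R4 − 3/2·R1.
R2 ← R2 / (-13/6).
R1 ← R1 − 2/3·R2.
R3 ← R3 − 10/9·R2.
R4 ← R4 + 13/3·R2.
R3 ← R3 / (-358/195).
R1 ← R1 + 4/65·R3.
R2 ← R2 − 84/65·R3.
Row 4 reduces to 0 = 2, a contradiction. The system is inconsistent.

no solution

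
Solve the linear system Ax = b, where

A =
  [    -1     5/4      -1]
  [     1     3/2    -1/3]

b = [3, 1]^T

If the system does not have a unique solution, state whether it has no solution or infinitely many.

infinitely many solutions

Row-reduce:
R1 ← R1 / (-1).
R2 ← R2 − 1·R1.
R2 ← R2 / (11/4).
R1 ← R1 + 5/4·R2.
Rank is 2 with 3 unknowns, leaving x_3 free.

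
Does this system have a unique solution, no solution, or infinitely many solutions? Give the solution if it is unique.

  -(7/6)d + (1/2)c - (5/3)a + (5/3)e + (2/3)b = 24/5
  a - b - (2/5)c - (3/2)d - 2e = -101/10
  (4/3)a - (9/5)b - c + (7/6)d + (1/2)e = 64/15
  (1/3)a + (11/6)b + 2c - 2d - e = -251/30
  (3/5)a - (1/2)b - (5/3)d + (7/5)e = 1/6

a = -2, b = -3, c = 3, d = 13/5, e = 3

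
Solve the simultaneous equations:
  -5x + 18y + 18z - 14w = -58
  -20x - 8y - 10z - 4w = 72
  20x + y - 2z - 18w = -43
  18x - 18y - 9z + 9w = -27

Row-reduce the augmented matrix:
R1 ← R1 / (-5).
R2 ← R2 + 20·R1.
R3 ← R3 − 20·R1.
R4 ← R4 − 18·R1.
R2 ← R2 / (-80).
R1 ← R1 + 18/5·R2.
R3 ← R3 − 73·R2.
R4 ← R4 − 234/5·R2.
R3 ← R3 / (-193/40).
R1 ← R1 − 9/100·R3.
R2 ← R2 − 41/40·R3.
R4 ← R4 − 783/100·R3.
R4 ← R4 / (-52173/965).
R1 ← R1 + 34/965·R4.
R2 ← R2 + 1214/193·R4.
R3 ← R3 − 1062/193·R4.
Reading off the reduced rows gives x = -2, y = 3, z = -6, w = 1.

x = -2, y = 3, z = -6, w = 1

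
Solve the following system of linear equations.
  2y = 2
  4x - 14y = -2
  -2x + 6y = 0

x = 3, y = 1

Row-reduce the augmented matrix:
Swap R1 and R2.
R1 ← R1 / (4).
R3 ← R3 + 2·R1.
R2 ← R2 / (2).
R1 ← R1 + 7/2·R2.
R3 ← R3 + 1·R2.
R3 reduces to 0 = 0, so the extra equation is consistent.
Reading off the reduced rows gives x = 3, y = 1.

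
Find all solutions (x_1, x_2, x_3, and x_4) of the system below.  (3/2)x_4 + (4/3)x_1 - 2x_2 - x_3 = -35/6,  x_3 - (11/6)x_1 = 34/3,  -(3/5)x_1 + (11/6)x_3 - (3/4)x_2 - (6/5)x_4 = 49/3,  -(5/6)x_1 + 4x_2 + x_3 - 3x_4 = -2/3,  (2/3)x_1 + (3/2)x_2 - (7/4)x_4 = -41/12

no solution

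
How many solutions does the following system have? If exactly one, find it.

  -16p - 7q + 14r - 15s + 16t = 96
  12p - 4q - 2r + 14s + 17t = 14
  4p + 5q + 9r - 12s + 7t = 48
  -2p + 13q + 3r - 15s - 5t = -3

Row-reduce:
R1 ← R1 / (-16).
R2 ← R2 − 12·R1.
R3 ← R3 − 4·R1.
R4 ← R4 + 2·R1.
R2 ← R2 / (-37/4).
R1 ← R1 − 7/16·R2.
R3 ← R3 − 13/4·R2.
R4 ← R4 − 111/8·R2.
R3 ← R3 / (573/37).
R1 ← R1 + 35/74·R3.
R2 ← R2 + 34/37·R3.
R4 ← R4 − 14·R3.
R4 ← R4 / (2501/573).
R1 ← R1 − 353/573·R4.
R2 ← R2 + 673/573·R4.
R3 ← R3 + 547/573·R4.
Rank is 4 with 5 unknowns, leaving t free.

infinitely many solutions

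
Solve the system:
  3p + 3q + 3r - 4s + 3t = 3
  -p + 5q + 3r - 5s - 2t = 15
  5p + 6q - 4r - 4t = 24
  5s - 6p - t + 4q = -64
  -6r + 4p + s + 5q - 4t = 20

Row-reduce the augmented matrix:
R1 ← R1 / (3).
R2 ← R2 + 1·R1.
R3 ← R3 − 5·R1.
R4 ← R4 + 6·R1.
R5 ← R5 − 4·R1.
R2 ← R2 / (6).
R1 ← R1 − 1·R2.
R3 ← R3 − 1·R2.
R4 ← R4 − 10·R2.
R5 ← R5 − 1·R2.
R3 ← R3 / (-29/3).
R1 ← R1 − 1/3·R3.
R2 ← R2 − 2/3·R3.
R4 ← R4 + 2/3·R3.
R5 ← R5 + 32/3·R3.
R4 ← R4 / (611/87).
R1 ← R1 + 1/87·R4.
R2 ← R2 + 91/174·R4.
R3 ← R3 + 139/174·R4.
R5 ← R5 + 197/174·R4.
R5 ← R5 / (1886/611).
R1 ← R1 − 534/611·R5.
R2 ← R2 + 11/47·R5.
R3 ← R3 − 1064/611·R5.
R4 ← R4 − 633/611·R5.
Reading off the reduced rows gives p = 4, q = -4, r = -1, s = -6, t = -6.

p = 4, q = -4, r = -1, s = -6, t = -6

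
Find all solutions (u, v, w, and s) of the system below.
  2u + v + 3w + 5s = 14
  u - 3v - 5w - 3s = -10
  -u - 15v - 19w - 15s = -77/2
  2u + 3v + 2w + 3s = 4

Row-reduce:
R1 ← R1 / (2).
R2 ← R2 − 1·R1.
R3 ← R3 + 1·R1.
R4 ← R4 − 2·R1.
R2 ← R2 / (-7/2).
R1 ← R1 − 1/2·R2.
R3 ← R3 + 29/2·R2.
R4 ← R4 − 2·R2.
R3 ← R3 / (66/7).
R1 ← R1 − 4/7·R3.
R2 ← R2 − 13/7·R3.
R4 ← R4 + 33/7·R3.
Row 4 reduces to 0 = -1/4, a contradiction. The system is inconsistent.

no solution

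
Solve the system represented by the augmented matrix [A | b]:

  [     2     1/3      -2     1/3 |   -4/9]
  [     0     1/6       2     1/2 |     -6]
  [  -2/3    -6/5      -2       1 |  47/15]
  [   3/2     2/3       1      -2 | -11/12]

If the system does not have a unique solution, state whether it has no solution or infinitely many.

Row-reduce the augmented matrix:
R1 ← R1 / (2).
R3 ← R3 + 2/3·R1.
R4 ← R4 − 3/2·R1.
R2 ← R2 / (1/6).
R1 ← R1 − 1/6·R2.
R3 ← R3 + 49/45·R2.
R4 ← R4 − 5/12·R2.
R3 ← R3 / (52/5).
R1 ← R1 + 3·R3.
R2 ← R2 − 12·R3.
R4 ← R4 + 5/2·R3.
R4 ← R4 / (-2291/936).
R1 ← R1 − 145/156·R4.
R2 ← R2 + 80/39·R4.
R3 ← R3 − 197/468·R4.
Reading off the reduced rows gives x_1 = -5/2, x_2 = 1, x_3 = -5/2, x_4 = -7/3.

x_1 = -5/2, x_2 = 1, x_3 = -5/2, x_4 = -7/3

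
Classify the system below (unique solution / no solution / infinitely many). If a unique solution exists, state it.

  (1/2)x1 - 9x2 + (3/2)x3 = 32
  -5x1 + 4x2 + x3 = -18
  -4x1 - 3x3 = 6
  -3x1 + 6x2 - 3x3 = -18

no solution

Row-reduce:
R1 ← R1 / (1/2).
R2 ← R2 + 5·R1.
R3 ← R3 + 4·R1.
R4 ← R4 + 3·R1.
R2 ← R2 / (-86).
R1 ← R1 + 18·R2.
R3 ← R3 + 72·R2.
R4 ← R4 + 48·R2.
R3 ← R3 / (-189/43).
R1 ← R1 + 15/43·R3.
R2 ← R2 + 8/43·R3.
R4 ← R4 + 126/43·R3.
Row 4 reduces to 0 = -2/3, a contradiction. The system is inconsistent.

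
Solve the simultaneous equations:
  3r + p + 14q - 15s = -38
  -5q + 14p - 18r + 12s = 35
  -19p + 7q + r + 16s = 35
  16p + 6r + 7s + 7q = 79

p = 2, q = 1, r = 2, s = 4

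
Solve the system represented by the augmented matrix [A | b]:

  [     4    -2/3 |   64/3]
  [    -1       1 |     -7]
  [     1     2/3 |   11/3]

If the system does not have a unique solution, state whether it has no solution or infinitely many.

Row-reduce the augmented matrix:
R1 ← R1 / (4).
R2 ← R2 + 1·R1.
R3 ← R3 − 1·R1.
R2 ← R2 / (5/6).
R1 ← R1 + 1/6·R2.
R3 ← R3 − 5/6·R2.
R3 reduces to 0 = 0, so the extra equation is consistent.
Reading off the reduced rows gives x_1 = 5, x_2 = -2.

x_1 = 5, x_2 = -2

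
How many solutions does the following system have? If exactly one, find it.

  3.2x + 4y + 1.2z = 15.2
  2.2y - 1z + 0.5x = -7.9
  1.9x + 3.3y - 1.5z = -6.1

x = 5, y = -2, z = 6

Row-reduce the augmented matrix:
R1 ← R1 / (16/5).
R2 ← R2 − 1/2·R1.
R3 ← R3 − 19/10·R1.
R2 ← R2 / (63/40).
R1 ← R1 − 5/4·R2.
R3 ← R3 − 37/40·R2.
R3 ← R3 / (-1909/1260).
R1 ← R1 − 83/63·R3.
R2 ← R2 + 95/126·R3.
Reading off the reduced rows gives x = 5, y = -2, z = 6.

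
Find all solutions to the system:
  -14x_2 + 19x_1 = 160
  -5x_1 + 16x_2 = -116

x_1 = 4, x_2 = -6

Row-reduce the augmented matrix:
R1 ← R1 / (19).
R2 ← R2 + 5·R1.
R2 ← R2 / (234/19).
R1 ← R1 + 14/19·R2.
Reading off the reduced rows gives x_1 = 4, x_2 = -6.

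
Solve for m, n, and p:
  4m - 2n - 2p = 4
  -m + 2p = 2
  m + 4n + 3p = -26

m = -2, n = -6, p = 0

Row-reduce the augmented matrix:
R1 ← R1 / (4).
R2 ← R2 + 1·R1.
R3 ← R3 − 1·R1.
R2 ← R2 / (-1/2).
R1 ← R1 + 1/2·R2.
R3 ← R3 − 9/2·R2.
R3 ← R3 / (17).
R1 ← R1 + 2·R3.
R2 ← R2 + 3·R3.
Reading off the reduced rows gives m = -2, n = -6, p = 0.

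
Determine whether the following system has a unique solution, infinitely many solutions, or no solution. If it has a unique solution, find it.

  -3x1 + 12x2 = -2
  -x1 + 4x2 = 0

Row-reduce:
R1 ← R1 / (-3).
R2 ← R2 + 1·R1.
Row 2 reduces to 0 = 2/3, a contradiction. The system is inconsistent.

no solution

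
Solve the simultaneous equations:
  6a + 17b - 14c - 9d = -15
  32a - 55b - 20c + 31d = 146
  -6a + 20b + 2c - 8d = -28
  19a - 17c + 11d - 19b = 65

no solution

Row-reduce:
R1 ← R1 / (6).
R2 ← R2 − 32·R1.
R3 ← R3 + 6·R1.
R4 ← R4 − 19·R1.
R2 ← R2 / (-437/3).
R1 ← R1 − 17/6·R2.
R3 ← R3 − 37·R2.
R4 ← R4 + 437/6·R2.
R3 ← R3 / (824/437).
R1 ← R1 + 555/437·R3.
R2 ← R2 + 164/437·R3.
Row 4 reduces to 0 = -1/2, a contradiction. The system is inconsistent.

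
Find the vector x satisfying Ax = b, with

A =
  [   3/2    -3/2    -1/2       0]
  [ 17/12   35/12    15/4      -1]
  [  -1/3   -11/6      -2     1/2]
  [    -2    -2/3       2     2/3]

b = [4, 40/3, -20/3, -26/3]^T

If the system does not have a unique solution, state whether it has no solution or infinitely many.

Row-reduce:
R1 ← R1 / (3/2).
R2 ← R2 − 17/12·R1.
R3 ← R3 + 1/3·R1.
R4 ← R4 + 2·R1.
R2 ← R2 / (13/3).
R1 ← R1 + 1·R2.
R3 ← R3 + 13/6·R2.
R4 ← R4 + 8/3·R2.
Swap R3 and R4.
R3 ← R3 / (460/117).
R1 ← R1 − 25/39·R3.
R2 ← R2 − 38/39·R3.
Row 4 reduces to 0 = -1, a contradiction. The system is inconsistent.

no solution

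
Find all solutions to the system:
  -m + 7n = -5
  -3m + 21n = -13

Row-reduce:
R1 ← R1 / (-1).
R2 ← R2 + 3·R1.
Row 2 reduces to 0 = 2, a contradiction. The system is inconsistent.

no solution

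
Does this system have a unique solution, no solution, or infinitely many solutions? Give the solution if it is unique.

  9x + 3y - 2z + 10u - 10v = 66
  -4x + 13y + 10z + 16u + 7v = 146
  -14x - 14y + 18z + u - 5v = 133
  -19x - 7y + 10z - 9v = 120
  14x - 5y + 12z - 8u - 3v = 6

x = -2, y = 2, z = 6, u = 5, v = -4

Row-reduce the augmented matrix:
R1 ← R1 / (9).
R2 ← R2 + 4·R1.
R3 ← R3 + 14·R1.
R4 ← R4 + 19·R1.
R5 ← R5 − 14·R1.
R2 ← R2 / (43/3).
R1 ← R1 − 1/3·R2.
R3 ← R3 + 28/3·R2.
R4 ← R4 + 2/3·R2.
R5 ← R5 + 29/3·R2.
R3 ← R3 / (2686/129).
R1 ← R1 + 56/129·R3.
R2 ← R2 − 82/129·R3.
R4 ← R4 − 800/129·R3.
R5 ← R5 − 914/43·R3.
R4 ← R4 / (17682/1343).
R1 ← R1 − 1690/1343·R4.
R2 ← R2 − 691/1343·R4.
R3 ← R3 − 3853/2686·R4.
R5 ← R5 + 54067/1343·R4.
R5 ← R5 / (-723889/17682).
R1 ← R1 − 6758/8841·R5.
R2 ← R2 − 30187/17682·R5.
R3 ← R3 − 61795/35364·R5.
R4 ← R4 + 32723/17682·R5.
Reading off the reduced rows gives x = -2, y = 2, z = 6, u = 5, v = -4.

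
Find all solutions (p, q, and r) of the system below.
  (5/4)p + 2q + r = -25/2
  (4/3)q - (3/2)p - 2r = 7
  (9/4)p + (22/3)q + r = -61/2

infinitely many solutions

Row-reduce:
R1 ← R1 / (5/4).
R2 ← R2 + 3/2·R1.
R3 ← R3 − 9/4·R1.
R2 ← R2 / (56/15).
R1 ← R1 − 8/5·R2.
R3 ← R3 − 56/15·R2.
Rank is 2 with 3 unknowns, leaving r free.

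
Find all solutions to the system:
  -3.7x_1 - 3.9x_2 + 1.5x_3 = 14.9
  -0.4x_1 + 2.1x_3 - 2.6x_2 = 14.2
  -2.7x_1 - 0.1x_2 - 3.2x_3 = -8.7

x_1 = 1, x_2 = -4, x_3 = 2

Row-reduce the augmented matrix:
R1 ← R1 / (-37/10).
R2 ← R2 + 2/5·R1.
R3 ← R3 + 27/10·R1.
R2 ← R2 / (-403/185).
R1 ← R1 − 39/37·R2.
R3 ← R3 − 508/185·R2.
R3 ← R3 / (-7463/4030).
R1 ← R1 − 33/62·R3.
R2 ← R2 + 717/806·R3.
Reading off the reduced rows gives x_1 = 1, x_2 = -4, x_3 = 2.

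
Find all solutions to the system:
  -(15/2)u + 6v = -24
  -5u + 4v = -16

Row-reduce:
R1 ← R1 / (-15/2).
R2 ← R2 + 5·R1.
Rank is 1 with 2 unknowns, leaving v free.

infinitely many solutions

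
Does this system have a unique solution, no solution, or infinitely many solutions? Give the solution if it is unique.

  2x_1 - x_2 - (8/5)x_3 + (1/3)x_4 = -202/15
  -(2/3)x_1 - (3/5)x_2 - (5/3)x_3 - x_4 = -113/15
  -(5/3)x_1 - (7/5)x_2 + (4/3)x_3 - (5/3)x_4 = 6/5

Row-reduce:
R1 ← R1 / (2).
R2 ← R2 + 2/3·R1.
R3 ← R3 + 5/3·R1.
R2 ← R2 / (-14/15).
R1 ← R1 + 1/2·R2.
R3 ← R3 + 67/30·R2.
R3 ← R3 / (737/140).
R1 ← R1 − 53/140·R3.
R2 ← R2 − 33/14·R3.
Rank is 3 with 4 unknowns, leaving x_4 free.

infinitely many solutions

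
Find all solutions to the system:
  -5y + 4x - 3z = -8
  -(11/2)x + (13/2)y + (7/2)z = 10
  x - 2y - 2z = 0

no solution

Row-reduce:
R1 ← R1 / (4).
R2 ← R2 + 11/2·R1.
R3 ← R3 − 1·R1.
R2 ← R2 / (-3/8).
R1 ← R1 + 5/4·R2.
R3 ← R3 + 3/4·R2.
Row 3 reduces to 0 = 4, a contradiction. The system is inconsistent.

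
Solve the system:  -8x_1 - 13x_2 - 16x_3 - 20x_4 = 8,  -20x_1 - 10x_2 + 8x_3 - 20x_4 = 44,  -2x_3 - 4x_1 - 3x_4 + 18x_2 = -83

infinitely many solutions

Row-reduce:
R1 ← R1 / (-8).
R2 ← R2 + 20·R1.
R3 ← R3 + 4·R1.
R2 ← R2 / (45/2).
R1 ← R1 − 13/8·R2.
R3 ← R3 − 49/2·R2.
R3 ← R3 / (-694/15).
R1 ← R1 + 22/15·R3.
R2 ← R2 − 32/15·R3.
Rank is 3 with 4 unknowns, leaving x_4 free.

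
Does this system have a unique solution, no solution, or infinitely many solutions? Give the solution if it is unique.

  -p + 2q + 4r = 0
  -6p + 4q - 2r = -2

infinitely many solutions

Row-reduce:
R1 ← R1 / (-1).
R2 ← R2 + 6·R1.
R2 ← R2 / (-8).
R1 ← R1 + 2·R2.
Rank is 2 with 3 unknowns, leaving r free.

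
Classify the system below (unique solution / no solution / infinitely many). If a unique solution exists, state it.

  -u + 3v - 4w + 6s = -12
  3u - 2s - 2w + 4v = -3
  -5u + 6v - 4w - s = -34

infinitely many solutions

Row-reduce:
R1 ← R1 / (-1).
R2 ← R2 − 3·R1.
R3 ← R3 + 5·R1.
R2 ← R2 / (13).
R1 ← R1 + 3·R2.
R3 ← R3 + 9·R2.
R3 ← R3 / (82/13).
R1 ← R1 − 10/13·R3.
R2 ← R2 + 14/13·R3.
Rank is 3 with 4 unknowns, leaving s free.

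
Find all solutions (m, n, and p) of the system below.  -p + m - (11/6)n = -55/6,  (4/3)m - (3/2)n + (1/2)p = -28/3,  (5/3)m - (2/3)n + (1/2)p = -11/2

m = -1, n = 5, p = -1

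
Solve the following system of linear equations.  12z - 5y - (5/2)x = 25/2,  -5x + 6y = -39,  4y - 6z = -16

infinitely many solutions

Row-reduce:
R1 ← R1 / (-5/2).
R2 ← R2 + 5·R1.
R2 ← R2 / (16).
R1 ← R1 − 2·R2.
R3 ← R3 − 4·R2.
Rank is 2 with 3 unknowns, leaving z free.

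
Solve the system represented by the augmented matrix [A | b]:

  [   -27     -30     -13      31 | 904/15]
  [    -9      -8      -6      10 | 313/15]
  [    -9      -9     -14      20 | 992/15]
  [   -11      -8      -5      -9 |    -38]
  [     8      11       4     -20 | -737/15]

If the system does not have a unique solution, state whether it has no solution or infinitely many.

x_1 = 3, x_2 = -1, x_3 = -11/5, x_4 = 8/3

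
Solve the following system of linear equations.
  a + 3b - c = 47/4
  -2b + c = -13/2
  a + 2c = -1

Row-reduce the augmented matrix:
R3 ← R3 − 1·R1.
R2 ← R2 / (-2).
R1 ← R1 − 3·R2.
R3 ← R3 + 3·R2.
R3 ← R3 / (3/2).
R1 ← R1 − 1/2·R3.
R2 ← R2 + 1/2·R3.
Reading off the reduced rows gives a = 3, b = 9/4, c = -2.

a = 3, b = 9/4, c = -2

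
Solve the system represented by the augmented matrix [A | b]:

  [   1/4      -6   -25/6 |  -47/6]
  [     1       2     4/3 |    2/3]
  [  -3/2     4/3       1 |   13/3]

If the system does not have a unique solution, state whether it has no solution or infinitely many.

Row-reduce:
R1 ← R1 / (1/4).
R2 ← R2 − 1·R1.
R3 ← R3 + 3/2·R1.
R2 ← R2 / (26).
R1 ← R1 + 24·R2.
R3 ← R3 + 104/3·R2.
Rank is 2 with 3 unknowns, leaving x_3 free.

infinitely many solutions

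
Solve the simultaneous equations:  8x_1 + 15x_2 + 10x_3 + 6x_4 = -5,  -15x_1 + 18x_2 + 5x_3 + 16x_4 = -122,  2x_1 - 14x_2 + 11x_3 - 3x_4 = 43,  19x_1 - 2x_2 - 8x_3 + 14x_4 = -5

Row-reduce the augmented matrix:
R1 ← R1 / (8).
R2 ← R2 + 15·R1.
R3 ← R3 − 2·R1.
R4 ← R4 − 19·R1.
R2 ← R2 / (369/8).
R1 ← R1 − 15/8·R2.
R3 ← R3 + 71/4·R2.
R4 ← R4 + 301/8·R2.
R3 ← R3 / (6509/369).
R1 ← R1 − 35/123·R3.
R2 ← R2 − 190/369·R3.
R4 ← R4 + 4567/369·R3.
R4 ← R4 / (170397/6509).
R1 ← R1 + 2957/6509·R4.
R2 ← R2 − 2708/6509·R4.
R3 ← R3 − 2209/6509·R4.
Reading off the reduced rows gives x_1 = 3, x_2 = -1, x_3 = 1, x_4 = -4.

x_1 = 3, x_2 = -1, x_3 = 1, x_4 = -4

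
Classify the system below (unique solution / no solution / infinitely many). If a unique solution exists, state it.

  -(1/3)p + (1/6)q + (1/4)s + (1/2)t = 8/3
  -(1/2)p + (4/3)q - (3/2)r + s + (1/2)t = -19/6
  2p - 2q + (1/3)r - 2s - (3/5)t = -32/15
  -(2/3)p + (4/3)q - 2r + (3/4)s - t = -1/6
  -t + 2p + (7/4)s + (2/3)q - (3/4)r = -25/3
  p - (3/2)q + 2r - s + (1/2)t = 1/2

Row-reduce:
R1 ← R1 / (-1/3).
R2 ← R2 + 1/2·R1.
R3 ← R3 − 2·R1.
R4 ← R4 + 2/3·R1.
R5 ← R5 − 2·R1.
R6 ← R6 − 1·R1.
R2 ← R2 / (13/12).
R1 ← R1 + 1/2·R2.
R3 ← R3 + 1·R2.
R4 ← R4 − 1·R2.
R5 ← R5 − 5/3·R2.
R6 ← R6 + 1·R2.
R3 ← R3 / (-41/39).
R1 ← R1 + 9/13·R3.
R2 ← R2 + 18/13·R3.
R4 ← R4 + 8/13·R3.
R5 ← R5 − 81/52·R3.
R6 ← R6 − 8/13·R3.
R4 ← R4 / (-61/164).
R1 ← R1 + 21/41·R4.
R2 ← R2 − 39/82·R4.
R3 ← R3 + 3/41·R4.
R5 ← R5 − 197/82·R4.
R6 ← R6 − 61/164·R4.
R5 ← R5 / (-17117/1220).
R1 ← R1 − 348/305·R5.
R2 ← R2 + 2127/305·R5.
R3 ← R3 + 447/305·R5.
R4 ← R4 − 2492/305·R5.
Row 6 reduces to 0 = 3, a contradiction. The system is inconsistent.

no solution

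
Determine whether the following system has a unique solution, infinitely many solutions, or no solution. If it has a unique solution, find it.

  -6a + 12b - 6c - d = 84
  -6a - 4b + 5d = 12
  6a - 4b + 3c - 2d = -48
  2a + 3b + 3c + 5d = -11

infinitely many solutions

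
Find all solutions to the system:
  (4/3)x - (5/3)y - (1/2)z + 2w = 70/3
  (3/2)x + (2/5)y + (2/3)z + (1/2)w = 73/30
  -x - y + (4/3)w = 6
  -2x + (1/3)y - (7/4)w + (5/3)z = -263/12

Row-reduce the augmented matrix:
R1 ← R1 / (4/3).
R2 ← R2 − 3/2·R1.
R3 ← R3 + 1·R1.
R4 ← R4 + 2·R1.
R2 ← R2 / (91/40).
R1 ← R1 + 5/4·R2.
R3 ← R3 + 9/4·R2.
R4 ← R4 + 13/6·R2.
R3 ← R3 / (153/182).
R1 ← R1 − 82/273·R3.
R2 ← R2 − 295/546·R3.
R4 ← R4 − 263/126·R3.
R4 ← R4 / (-52121/16524).
R1 ← R1 − 199/1377·R4.
R2 ← R2 + 2035/1377·R4.
R3 ← R3 − 602/459·R4.
Reading off the reduced rows gives x = 4, y = -6, z = -4, w = 3.

x = 4, y = -6, z = -4, w = 3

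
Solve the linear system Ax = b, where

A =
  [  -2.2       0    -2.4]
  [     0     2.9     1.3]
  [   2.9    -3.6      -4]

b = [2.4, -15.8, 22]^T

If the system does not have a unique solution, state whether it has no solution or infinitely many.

x_1 = 0, x_2 = -5, x_3 = -1

Row-reduce the augmented matrix:
R1 ← R1 / (-11/5).
R3 ← R3 − 29/10·R1.
R2 ← R2 / (29/10).
R3 ← R3 + 18/5·R2.
R3 ← R3 / (-8852/1595).
R1 ← R1 − 12/11·R3.
R2 ← R2 − 13/29·R3.
Reading off the reduced rows gives x_1 = 0, x_2 = -5, x_3 = -1.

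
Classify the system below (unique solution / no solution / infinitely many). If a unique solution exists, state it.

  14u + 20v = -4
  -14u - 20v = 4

Row-reduce:
R1 ← R1 / (14).
R2 ← R2 + 14·R1.
Rank is 1 with 2 unknowns, leaving v free.

infinitely many solutions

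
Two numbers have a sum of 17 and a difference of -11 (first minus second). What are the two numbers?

first number: 3, second number: 14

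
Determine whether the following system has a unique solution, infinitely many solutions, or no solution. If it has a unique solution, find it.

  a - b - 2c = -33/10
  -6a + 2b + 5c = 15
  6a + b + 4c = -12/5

a = -3/2, b = -3, c = 12/5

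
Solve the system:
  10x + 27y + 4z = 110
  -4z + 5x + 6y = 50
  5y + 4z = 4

no solution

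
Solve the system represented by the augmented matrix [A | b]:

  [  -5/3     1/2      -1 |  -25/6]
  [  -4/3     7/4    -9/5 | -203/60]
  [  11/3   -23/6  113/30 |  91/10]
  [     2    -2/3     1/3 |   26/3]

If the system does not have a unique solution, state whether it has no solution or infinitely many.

no solution

Row-reduce:
R1 ← R1 / (-5/3).
R2 ← R2 + 4/3·R1.
R3 ← R3 − 11/3·R1.
R4 ← R4 − 2·R1.
R2 ← R2 / (27/20).
R1 ← R1 + 3/10·R2.
R3 ← R3 + 41/15·R2.
R4 ← R4 + 1/15·R2.
R3 ← R3 / (-371/810).
R1 ← R1 − 17/45·R3.
R2 ← R2 + 20/27·R3.
R4 ← R4 + 371/405·R3.
Row 4 reduces to 0 = 4, a contradiction. The system is inconsistent.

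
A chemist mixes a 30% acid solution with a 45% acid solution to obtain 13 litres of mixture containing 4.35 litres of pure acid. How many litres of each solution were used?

litres of solution A: 10, litres of solution B: 3

Let a = litres of solution A, b = litres of solution B.
  b + a = 13
  (3/10)a + (9/20)b = 87/20
From equation 1: a = 13 − b.
Substitute into equation 2 and solve: b = 3.
Then a = 10.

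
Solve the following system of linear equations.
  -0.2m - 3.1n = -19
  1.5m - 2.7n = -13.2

Row-reduce the augmented matrix:
R1 ← R1 / (-1/5).
R2 ← R2 − 3/2·R1.
R2 ← R2 / (-519/20).
R1 ← R1 − 31/2·R2.
Reading off the reduced rows gives m = 2, n = 6.

m = 2, n = 6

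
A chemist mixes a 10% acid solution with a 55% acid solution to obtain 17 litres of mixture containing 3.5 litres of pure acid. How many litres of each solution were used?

litres of solution A: 13, litres of solution B: 4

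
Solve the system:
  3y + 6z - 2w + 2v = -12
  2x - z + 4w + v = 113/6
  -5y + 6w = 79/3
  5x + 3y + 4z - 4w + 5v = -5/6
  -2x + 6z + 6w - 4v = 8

Row-reduce the augmented matrix:
Swap R1 and R2.
R1 ← R1 / (2).
R4 ← R4 − 5·R1.
R5 ← R5 + 2·R1.
R2 ← R2 / (3).
R3 ← R3 + 5·R2.
R4 ← R4 − 3·R2.
R3 ← R3 / (10).
R1 ← R1 + 1/2·R3.
R2 ← R2 − 2·R3.
R4 ← R4 − 1/2·R3.
R5 ← R5 − 5·R3.
R4 ← R4 / (-182/15).
R1 ← R1 − 32/15·R4.
R2 ← R2 + 6/5·R4.
R3 ← R3 − 4/15·R4.
R5 ← R5 − 26/3·R4.
R5 ← R5 / (-31/7).
R1 ← R1 − 66/91·R5.
R2 ← R2 + 3/91·R5.
R3 ← R3 − 31/91·R5.
R4 ← R4 + 5/182·R5.
Reading off the reduced rows gives x = 3, y = -5/3, z = -1/3, w = 3, v = 1/2.

x = 3, y = -5/3, z = -1/3, w = 3, v = 1/2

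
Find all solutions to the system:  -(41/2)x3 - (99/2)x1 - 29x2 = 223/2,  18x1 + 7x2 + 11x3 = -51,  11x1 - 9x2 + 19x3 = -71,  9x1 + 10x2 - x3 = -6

no solution

Row-reduce:
R1 ← R1 / (-99/2).
R2 ← R2 − 18·R1.
R3 ← R3 − 11·R1.
R4 ← R4 − 9·R1.
R2 ← R2 / (-39/11).
R1 ← R1 − 58/99·R2.
R3 ← R3 + 139/9·R2.
R4 ← R4 − 52/11·R2.
R3 ← R3 / (-1).
R1 ← R1 − 1·R3.
R2 ← R2 + 1·R3.
Row 4 reduces to 0 = 1/3, a contradiction. The system is inconsistent.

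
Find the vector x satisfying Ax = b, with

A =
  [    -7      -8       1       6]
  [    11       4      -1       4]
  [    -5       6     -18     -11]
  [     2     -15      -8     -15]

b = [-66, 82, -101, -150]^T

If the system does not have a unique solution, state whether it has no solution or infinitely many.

x_1 = 5, x_2 = 6, x_3 = 5, x_4 = 2

Row-reduce the augmented matrix:
R1 ← R1 / (-7).
R2 ← R2 − 11·R1.
R3 ← R3 + 5·R1.
R4 ← R4 − 2·R1.
R2 ← R2 / (-60/7).
R1 ← R1 − 8/7·R2.
R3 ← R3 − 82/7·R2.
R4 ← R4 + 121/7·R2.
R3 ← R3 / (-269/15).
R1 ← R1 + 1/15·R3.
R2 ← R2 + 1/15·R3.
R4 ← R4 + 133/15·R3.
R4 ← R4 / (-22533/538).
R1 ← R1 − 248/269·R4.
R2 ← R2 + 849/538·R4.
R3 ← R3 + 46/269·R4.
Reading off the reduced rows gives x_1 = 5, x_2 = 6, x_3 = 5, x_4 = 2.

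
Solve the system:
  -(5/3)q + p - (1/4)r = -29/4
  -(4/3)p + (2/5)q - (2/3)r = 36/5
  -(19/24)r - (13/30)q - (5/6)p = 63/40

Row-reduce:
R2 ← R2 + 4/3·R1.
R3 ← R3 + 5/6·R1.
R2 ← R2 / (-82/45).
R1 ← R1 + 5/3·R2.
R3 ← R3 + 82/45·R2.
Row 3 reduces to 0 = -2, a contradiction. The system is inconsistent.

no solution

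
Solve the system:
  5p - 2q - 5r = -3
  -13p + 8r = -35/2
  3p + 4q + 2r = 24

no solution

Row-reduce:
R1 ← R1 / (5).
R2 ← R2 + 13·R1.
R3 ← R3 − 3·R1.
R2 ← R2 / (-26/5).
R1 ← R1 + 2/5·R2.
R3 ← R3 − 26/5·R2.
Row 3 reduces to 0 = 1/2, a contradiction. The system is inconsistent.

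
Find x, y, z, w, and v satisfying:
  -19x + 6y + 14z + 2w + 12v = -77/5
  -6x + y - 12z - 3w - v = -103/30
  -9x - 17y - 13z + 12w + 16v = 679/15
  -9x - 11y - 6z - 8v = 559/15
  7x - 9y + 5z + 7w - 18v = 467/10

x = -2/5, y = -7/3, z = 0, w = 3/2, v = -1

Row-reduce the augmented matrix:
R1 ← R1 / (-19).
R2 ← R2 + 6·R1.
R3 ← R3 + 9·R1.
R4 ← R4 + 9·R1.
R5 ← R5 − 7·R1.
R2 ← R2 / (-17/19).
R1 ← R1 + 6/19·R2.
R3 ← R3 + 377/19·R2.
R4 ← R4 + 263/19·R2.
R5 ← R5 + 129/19·R2.
R3 ← R3 / (5857/17).
R1 ← R1 − 86/17·R3.
R2 ← R2 − 312/17·R3.
R4 ← R4 − 4104/17·R3.
R5 ← R5 − 2291/17·R3.
R4 ← R4 / (-52365/5857).
R1 ← R1 + 986/5857·R4.
R2 ← R2 + 4803/5857·R4.
R3 ← R3 − 1557/5857·R4.
R5 ← R5 + 3111/5857·R4.
R5 ← R5 / (-75247/3491).
R1 ← R1 + 2642/10473·R5.
R2 ← R2 − 3818/3491·R5.
R3 ← R3 + 1024/3491·R5.
R4 ← R4 − 24881/10473·R5.
Reading off the reduced rows gives x = -2/5, y = -7/3, z = 0, w = 3/2, v = -1.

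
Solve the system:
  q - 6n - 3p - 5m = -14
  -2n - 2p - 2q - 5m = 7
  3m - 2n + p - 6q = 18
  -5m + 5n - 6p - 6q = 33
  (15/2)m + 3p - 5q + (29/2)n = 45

Row-reduce:
R1 ← R1 / (-5).
R2 ← R2 + 5·R1.
R3 ← R3 − 3·R1.
R4 ← R4 + 5·R1.
R5 ← R5 − 15/2·R1.
R2 ← R2 / (4).
R1 ← R1 − 6/5·R2.
R3 ← R3 + 28/5·R2.
R4 ← R4 − 11·R2.
R5 ← R5 − 11/2·R2.
R3 ← R3 / (3/5).
R1 ← R1 − 3/10·R3.
R2 ← R2 − 1/4·R3.
R4 ← R4 + 23/4·R3.
R5 ← R5 + 23/8·R3.
R4 ← R4 / (-363/4).
R1 ← R1 − 11/2·R4.
R2 ← R2 − 13/4·R4.
R3 ← R3 + 16·R4.
R5 ← R5 + 363/8·R4.
Row 5 reduces to 0 = 1/2, a contradiction. The system is inconsistent.

no solution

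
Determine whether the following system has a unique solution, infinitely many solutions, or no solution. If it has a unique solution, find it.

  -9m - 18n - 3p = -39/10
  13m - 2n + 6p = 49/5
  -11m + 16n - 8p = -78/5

m = -2/5, n = 0, p = 5/2

Row-reduce the augmented matrix:
R1 ← R1 / (-9).
R2 ← R2 − 13·R1.
R3 ← R3 + 11·R1.
R2 ← R2 / (-28).
R1 ← R1 − 2·R2.
R3 ← R3 − 38·R2.
R3 ← R3 / (-29/14).
R1 ← R1 − 19/42·R3.
R2 ← R2 + 5/84·R3.
Reading off the reduced rows gives m = -2/5, n = 0, p = 5/2.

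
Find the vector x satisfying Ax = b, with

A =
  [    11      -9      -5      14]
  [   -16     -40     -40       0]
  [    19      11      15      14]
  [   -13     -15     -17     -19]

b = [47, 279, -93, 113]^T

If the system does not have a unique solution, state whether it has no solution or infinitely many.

no solution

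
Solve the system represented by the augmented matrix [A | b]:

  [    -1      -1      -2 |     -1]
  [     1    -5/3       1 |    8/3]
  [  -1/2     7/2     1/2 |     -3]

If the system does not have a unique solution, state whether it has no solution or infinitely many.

infinitely many solutions

Row-reduce:
R1 ← R1 / (-1).
R2 ← R2 − 1·R1.
R3 ← R3 + 1/2·R1.
R2 ← R2 / (-8/3).
R1 ← R1 − 1·R2.
R3 ← R3 − 4·R2.
Rank is 2 with 3 unknowns, leaving x_3 free.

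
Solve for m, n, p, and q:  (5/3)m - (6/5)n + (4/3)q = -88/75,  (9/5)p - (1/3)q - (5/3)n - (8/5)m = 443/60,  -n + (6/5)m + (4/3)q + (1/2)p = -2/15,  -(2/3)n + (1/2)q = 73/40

m = -3, n = -9/5, p = 0, q = 5/4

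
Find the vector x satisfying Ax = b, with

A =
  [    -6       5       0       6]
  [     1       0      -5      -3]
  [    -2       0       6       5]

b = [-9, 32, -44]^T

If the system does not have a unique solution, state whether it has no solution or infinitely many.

infinitely many solutions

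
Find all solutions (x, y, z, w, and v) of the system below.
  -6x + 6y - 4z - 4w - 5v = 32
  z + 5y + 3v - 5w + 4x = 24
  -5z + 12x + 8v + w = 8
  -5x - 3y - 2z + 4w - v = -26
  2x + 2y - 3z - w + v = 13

Row-reduce:
R1 ← R1 / (-6).
R2 ← R2 − 4·R1.
R3 ← R3 − 12·R1.
R4 ← R4 + 5·R1.
R5 ← R5 − 2·R1.
R2 ← R2 / (9).
R1 ← R1 + 1·R2.
R3 ← R3 − 12·R2.
R4 ← R4 + 8·R2.
R5 ← R5 − 4·R2.
R3 ← R3 / (-97/9).
R1 ← R1 − 13/27·R3.
R2 ← R2 + 5/27·R3.
R4 ← R4 + 4/27·R3.
R5 ← R5 + 97/27·R3.
R4 ← R4 / (46/97).
R1 ← R1 + 4/97·R4.
R2 ← R2 + 88/97·R4.
R3 ← R3 + 29/97·R4.
Row 5 reduces to 0 = -1/3, a contradiction. The system is inconsistent.

no solution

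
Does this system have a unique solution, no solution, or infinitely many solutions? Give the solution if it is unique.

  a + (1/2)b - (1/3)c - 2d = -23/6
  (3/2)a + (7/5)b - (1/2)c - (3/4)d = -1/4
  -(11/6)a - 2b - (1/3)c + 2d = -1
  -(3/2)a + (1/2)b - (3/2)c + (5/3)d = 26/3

a = -4, b = 5, c = 1, d = 1

Row-reduce the augmented matrix:
R2 ← R2 − 3/2·R1.
R3 ← R3 + 11/6·R1.
R4 ← R4 + 3/2·R1.
R2 ← R2 / (13/20).
R1 ← R1 − 1/2·R2.
R3 ← R3 + 13/12·R2.
R4 ← R4 − 5/4·R2.
R3 ← R3 / (-17/18).
R1 ← R1 + 1/3·R3.
R4 ← R4 + 2·R3.
R4 ← R4 / (-26711/2652).
R1 ← R1 + 987/221·R4.
R2 ← R2 − 45/13·R4.
R3 ← R3 + 75/34·R4.
Reading off the reduced rows gives a = -4, b = 5, c = 1, d = 1.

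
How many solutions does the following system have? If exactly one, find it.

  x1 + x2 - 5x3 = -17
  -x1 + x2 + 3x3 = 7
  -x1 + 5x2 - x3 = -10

no solution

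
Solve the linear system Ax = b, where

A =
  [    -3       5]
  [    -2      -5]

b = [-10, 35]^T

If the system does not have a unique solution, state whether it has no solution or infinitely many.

Row-reduce the augmented matrix:
R1 ← R1 / (-3).
R2 ← R2 + 2·R1.
R2 ← R2 / (-25/3).
R1 ← R1 + 5/3·R2.
Reading off the reduced rows gives x_1 = -5, x_2 = -5.

x_1 = -5, x_2 = -5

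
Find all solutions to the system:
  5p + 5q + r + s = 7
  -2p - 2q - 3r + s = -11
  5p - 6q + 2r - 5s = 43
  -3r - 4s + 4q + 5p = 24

Row-reduce the augmented matrix:
R1 ← R1 / (5).
R2 ← R2 + 2·R1.
R3 ← R3 − 5·R1.
R4 ← R4 − 5·R1.
Swap R2 and R3.
R2 ← R2 / (-11).
R1 ← R1 − 1·R2.
R4 ← R4 + 1·R2.
R3 ← R3 / (-13/5).
R1 ← R1 − 16/55·R3.
R2 ← R2 + 1/11·R3.
R4 ← R4 + 45/11·R3.
R4 ← R4 / (-952/143).
R1 ← R1 + 27/143·R4.
R2 ← R2 − 71/143·R4.
R3 ← R3 + 7/13·R4.
Reading off the reduced rows gives p = 3, q = -1, r = 1, s = -4.

p = 3, q = -1, r = 1, s = -4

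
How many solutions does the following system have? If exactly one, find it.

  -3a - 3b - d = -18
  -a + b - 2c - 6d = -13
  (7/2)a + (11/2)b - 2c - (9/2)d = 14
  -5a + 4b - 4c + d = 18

Row-reduce:
R1 ← R1 / (-3).
R2 ← R2 + 1·R1.
R3 ← R3 − 7/2·R1.
R4 ← R4 + 5·R1.
R2 ← R2 / (2).
R1 ← R1 − 1·R2.
R3 ← R3 − 2·R2.
R4 ← R4 − 9·R2.
Swap R3 and R4.
R3 ← R3 / (5).
R1 ← R1 − 1·R3.
R2 ← R2 + 1·R3.
Rank is 3 with 4 unknowns, leaving d free.

infinitely many solutions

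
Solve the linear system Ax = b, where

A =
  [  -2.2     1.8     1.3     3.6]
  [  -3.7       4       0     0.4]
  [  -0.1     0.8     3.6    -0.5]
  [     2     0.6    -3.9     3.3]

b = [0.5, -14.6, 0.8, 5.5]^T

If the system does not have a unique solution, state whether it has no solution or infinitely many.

Row-reduce the augmented matrix:
R1 ← R1 / (-11/5).
R2 ← R2 + 37/10·R1.
R3 ← R3 + 1/10·R1.
R4 ← R4 − 2·R1.
R2 ← R2 / (107/110).
R1 ← R1 + 9/11·R2.
R3 ← R3 − 79/110·R2.
R4 ← R4 − 123/55·R2.
R3 ← R3 / (2758/535).
R1 ← R1 + 260/107·R3.
R2 ← R2 + 481/214·R3.
R4 ← R4 − 247/107·R3.
R4 ← R4 / (496457/27580).
R1 ← R1 + 6533/1379·R4.
R2 ← R2 + 47241/11032·R4.
R3 ← R3 − 3757/5516·R4.
Reading off the reduced rows gives x_1 = 2, x_2 = -2, x_3 = 1, x_4 = 2.

x_1 = 2, x_2 = -2, x_3 = 1, x_4 = 2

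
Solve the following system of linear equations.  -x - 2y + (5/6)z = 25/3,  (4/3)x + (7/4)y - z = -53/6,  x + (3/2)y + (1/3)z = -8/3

x = -1, y = -2, z = 4

Row-reduce the augmented matrix:
R1 ← R1 / (-1).
R2 ← R2 − 4/3·R1.
R3 ← R3 − 1·R1.
R2 ← R2 / (-11/12).
R1 ← R1 − 2·R2.
R3 ← R3 + 1/2·R2.
R3 ← R3 / (73/66).
R1 ← R1 + 13/22·R3.
R2 ← R2 + 4/33·R3.
Reading off the reduced rows gives x = -1, y = -2, z = 4.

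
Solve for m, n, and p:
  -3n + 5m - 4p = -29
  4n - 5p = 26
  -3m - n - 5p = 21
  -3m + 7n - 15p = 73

m = -5, n = 4, p = -2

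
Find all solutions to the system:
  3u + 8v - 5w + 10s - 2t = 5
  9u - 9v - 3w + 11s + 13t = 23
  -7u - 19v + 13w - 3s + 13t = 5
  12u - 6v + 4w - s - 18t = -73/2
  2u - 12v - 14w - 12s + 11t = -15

u = 2, v = 5/2, w = 2, s = -1/2, t = 3

Row-reduce the augmented matrix:
R1 ← R1 / (3).
R2 ← R2 − 9·R1.
R3 ← R3 + 7·R1.
R4 ← R4 − 12·R1.
R5 ← R5 − 2·R1.
R2 ← R2 / (-33).
R1 ← R1 − 8/3·R2.
R3 ← R3 + 1/3·R2.
R4 ← R4 + 38·R2.
R5 ← R5 + 52/3·R2.
R3 ← R3 / (40/33).
R1 ← R1 + 23/33·R3.
R2 ← R2 + 4/11·R3.
R4 ← R4 − 112/11·R3.
R5 ← R5 + 560/33·R3.
R4 ← R4 / (-2873/15).
R1 ← R1 − 68/5·R4.
R2 ← R2 − 101/15·R4.
R3 ← R3 − 254/15·R4.
R5 ← R5 − 836/3·R4.
R5 ← R5 / (-84889/2873).
R1 ← R1 + 1061/676·R5.
R2 ← R2 + 4764/2873·R5.
R3 ← R3 + 24683/11492·R5.
R4 ← R4 − 1504/2873·R5.
Reading off the reduced rows gives u = 2, v = 5/2, w = 2, s = -1/2, t = 3.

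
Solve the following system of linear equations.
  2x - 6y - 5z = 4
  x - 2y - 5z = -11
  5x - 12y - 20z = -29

infinitely many solutions

Row-reduce:
R1 ← R1 / (2).
R2 ← R2 − 1·R1.
R3 ← R3 − 5·R1.
R1 ← R1 + 3·R2.
R3 ← R3 − 3·R2.
Rank is 2 with 3 unknowns, leaving z free.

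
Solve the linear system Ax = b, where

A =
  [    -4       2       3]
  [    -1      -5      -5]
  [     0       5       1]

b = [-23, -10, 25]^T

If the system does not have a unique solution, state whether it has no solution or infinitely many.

Row-reduce the augmented matrix:
R1 ← R1 / (-4).
R2 ← R2 + 1·R1.
R2 ← R2 / (-11/2).
R1 ← R1 + 1/2·R2.
R3 ← R3 − 5·R2.
R3 ← R3 / (-93/22).
R1 ← R1 + 5/22·R3.
R2 ← R2 − 23/22·R3.
Reading off the reduced rows gives x_1 = 5, x_2 = 6, x_3 = -5.

x_1 = 5, x_2 = 6, x_3 = -5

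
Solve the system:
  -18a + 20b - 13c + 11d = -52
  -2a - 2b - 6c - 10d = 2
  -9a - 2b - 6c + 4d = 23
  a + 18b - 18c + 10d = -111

a = -3, b = -4, c = 2, d = 0

Row-reduce the augmented matrix:
R1 ← R1 / (-18).
R2 ← R2 + 2·R1.
R3 ← R3 + 9·R1.
R4 ← R4 − 1·R1.
R2 ← R2 / (-38/9).
R1 ← R1 + 10/9·R2.
R3 ← R3 + 12·R2.
R4 ← R4 − 172/9·R2.
R3 ← R3 / (511/38).
R1 ← R1 − 73/38·R3.
R2 ← R2 − 41/38·R3.
R4 ← R4 + 1495/38·R3.
R4 ← R4 / (3558/73).
R1 ← R1 + 2·R4.
R2 ← R2 − 16/73·R4.
R3 ← R3 − 165/73·R4.
Reading off the reduced rows gives a = -3, b = -4, c = 2, d = 0.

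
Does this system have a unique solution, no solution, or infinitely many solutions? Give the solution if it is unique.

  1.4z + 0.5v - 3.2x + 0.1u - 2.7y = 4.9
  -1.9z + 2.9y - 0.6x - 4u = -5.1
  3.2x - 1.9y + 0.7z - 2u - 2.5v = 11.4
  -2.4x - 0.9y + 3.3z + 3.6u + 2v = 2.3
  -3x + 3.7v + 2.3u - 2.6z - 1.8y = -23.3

x = -1, y = 0, z = 3, u = 0, v = -5

Row-reduce the augmented matrix:
R1 ← R1 / (-16/5).
R2 ← R2 + 3/5·R1.
R3 ← R3 − 16/5·R1.
R4 ← R4 + 12/5·R1.
R5 ← R5 + 3·R1.
R2 ← R2 / (109/32).
R1 ← R1 − 27/32·R2.
R3 ← R3 + 23/5·R2.
R4 ← R4 − 9/8·R2.
R5 ← R5 − 117/160·R2.
R3 ← R3 / (-4471/5450).
R1 ← R1 − 107/1090·R3.
R2 ← R2 + 346/545·R3.
R4 ← R4 − 3231/1090·R3.
R5 ← R5 + 18793/5450·R3.
R4 ← R4 / (-28434/1315).
R1 ← R1 − 23/263·R4.
R2 ← R2 − 1181/263·R4.
R3 ← R3 − 2349/263·R4.
R5 ← R5 − 89071/2630·R4.
R5 ← R5 / (26571637/9667560).
R1 ← R1 + 398185/966756·R5.
R2 ← R2 − 354155/966756·R5.
R3 ← R3 − 32965/322252·R5.
R4 ← R4 − 269515/966756·R5.
Reading off the reduced rows gives x = -1, y = 0, z = 3, u = 0, v = -5.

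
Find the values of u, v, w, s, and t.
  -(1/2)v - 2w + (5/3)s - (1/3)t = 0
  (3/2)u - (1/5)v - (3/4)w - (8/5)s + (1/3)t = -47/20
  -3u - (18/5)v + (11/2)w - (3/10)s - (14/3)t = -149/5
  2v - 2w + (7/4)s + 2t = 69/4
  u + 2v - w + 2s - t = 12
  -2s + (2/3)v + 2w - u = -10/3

Row-reduce the augmented matrix:
Swap R1 and R2.
R1 ← R1 / (3/2).
R3 ← R3 + 3·R1.
R5 ← R5 − 1·R1.
R6 ← R6 + 1·R1.
R2 ← R2 / (-1/2).
R1 ← R1 + 2/15·R2.
R3 ← R3 + 4·R2.
R4 ← R4 − 2·R2.
R5 ← R5 − 32/15·R2.
R6 ← R6 − 8/15·R2.
R3 ← R3 / (20).
R1 ← R1 − 1/30·R3.
R2 ← R2 − 4·R3.
R4 ← R4 + 10·R3.
R5 ← R5 + 271/30·R3.
R6 ← R6 + 19/30·R3.
Swap R4 and R5.
R4 ← R4 / (9269/3600).
R1 ← R1 + 5339/3600·R4.
R2 ← R2 − 1/30·R4.
R3 ← R3 + 101/120·R4.
R6 ← R6 + 6559/3600·R4.
Swap R5 and R6.
R5 ← R5 / (-206299/83421).
R1 ← R1 + 43289/27807·R5.
R2 ← R2 − 27122/27807·R5.
R3 ← R3 + 31366/27807·R5.
R4 ← R4 + 11688/9269·R5.
R6 reduces to 0 = 0, so the extra equation is consistent.
Reading off the reduced rows gives u = 2, v = 4, w = 1, s = 3, t = 3.

u = 2, v = 4, w = 1, s = 3, t = 3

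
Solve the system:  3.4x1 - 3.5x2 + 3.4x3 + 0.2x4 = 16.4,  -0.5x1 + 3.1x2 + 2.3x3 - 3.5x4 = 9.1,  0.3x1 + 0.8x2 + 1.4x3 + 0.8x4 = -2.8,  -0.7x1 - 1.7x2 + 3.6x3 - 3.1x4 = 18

Row-reduce the augmented matrix:
R1 ← R1 / (17/5).
R2 ← R2 + 1/2·R1.
R3 ← R3 − 3/10·R1.
R4 ← R4 + 7/10·R1.
R2 ← R2 / (879/340).
R1 ← R1 + 35/34·R2.
R3 ← R3 − 377/340·R2.
R4 ← R4 + 823/340·R2.
R3 ← R3 / (-887/8790).
R1 ← R1 − 1859/879·R3.
R2 ← R2 − 952/879·R3.
R4 ← R4 − 60841/8790·R3.
R4 ← R4 / (1325669/8870).
R1 ← R1 − 41042/887·R4.
R2 ← R2 − 20428/887·R4.
R3 ← R3 + 19961/887·R4.
Reading off the reduced rows gives x1 = 2, x2 = -2, x3 = 1, x4 = -4.

x1 = 2, x2 = -2, x3 = 1, x4 = -4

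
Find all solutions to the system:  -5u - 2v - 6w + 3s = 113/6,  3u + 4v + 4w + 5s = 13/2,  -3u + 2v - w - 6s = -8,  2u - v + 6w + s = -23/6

u = -2, v = 1/3, w = -1/3, s = 5/2

Row-reduce the augmented matrix:
R1 ← R1 / (-5).
R2 ← R2 − 3·R1.
R3 ← R3 + 3·R1.
R4 ← R4 − 2·R1.
R2 ← R2 / (14/5).
R1 ← R1 − 2/5·R2.
R3 ← R3 − 16/5·R2.
R4 ← R4 + 9/5·R2.
R3 ← R3 / (15/7).
R1 ← R1 − 8/7·R3.
R2 ← R2 − 1/7·R3.
R4 ← R4 − 27/7·R3.
R4 ← R4 / (173/5).
R1 ← R1 − 101/15·R4.
R2 ← R2 − 52/15·R4.
R3 ← R3 + 109/15·R4.
Reading off the reduced rows gives u = -2, v = 1/3, w = -1/3, s = 5/2.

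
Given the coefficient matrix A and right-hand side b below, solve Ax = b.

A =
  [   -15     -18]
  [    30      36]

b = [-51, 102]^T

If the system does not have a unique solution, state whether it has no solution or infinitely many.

Row-reduce:
R1 ← R1 / (-15).
R2 ← R2 − 30·R1.
Rank is 1 with 2 unknowns, leaving x_2 free.

infinitely many solutions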